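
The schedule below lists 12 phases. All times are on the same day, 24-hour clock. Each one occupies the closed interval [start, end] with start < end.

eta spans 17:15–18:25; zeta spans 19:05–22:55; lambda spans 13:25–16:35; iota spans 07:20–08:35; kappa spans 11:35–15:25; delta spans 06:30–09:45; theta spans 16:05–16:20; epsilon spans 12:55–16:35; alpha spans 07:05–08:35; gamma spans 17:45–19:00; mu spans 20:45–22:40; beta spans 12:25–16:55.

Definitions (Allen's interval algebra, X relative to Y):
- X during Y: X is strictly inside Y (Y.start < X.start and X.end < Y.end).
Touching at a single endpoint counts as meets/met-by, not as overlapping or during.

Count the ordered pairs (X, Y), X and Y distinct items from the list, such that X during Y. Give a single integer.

8

Checking all 132 ordered pairs for relation 'during'; matching pairs in alphabetical order:
(alpha, delta): alpha during delta ✓
(epsilon, beta): epsilon during beta ✓
(iota, delta): iota during delta ✓
(lambda, beta): lambda during beta ✓
(mu, zeta): mu during zeta ✓
(theta, beta): theta during beta ✓
(theta, epsilon): theta during epsilon ✓
(theta, lambda): theta during lambda ✓
Count: 8.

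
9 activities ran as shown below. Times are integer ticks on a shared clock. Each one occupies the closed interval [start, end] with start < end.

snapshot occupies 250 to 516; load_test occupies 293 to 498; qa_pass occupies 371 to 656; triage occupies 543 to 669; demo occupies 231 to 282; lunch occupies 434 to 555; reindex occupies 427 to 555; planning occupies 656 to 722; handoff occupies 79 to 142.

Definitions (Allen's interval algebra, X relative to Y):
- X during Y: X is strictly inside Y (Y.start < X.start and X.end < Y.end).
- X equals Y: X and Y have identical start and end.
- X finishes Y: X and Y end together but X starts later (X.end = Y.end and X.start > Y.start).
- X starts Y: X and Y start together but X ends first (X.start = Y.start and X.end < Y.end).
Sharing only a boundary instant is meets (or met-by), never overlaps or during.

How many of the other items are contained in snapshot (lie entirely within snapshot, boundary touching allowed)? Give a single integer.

1

Target snapshot = [250, 516].
demo [231, 282] → overlaps → no.
handoff [79, 142] → before → no.
load_test [293, 498] → during → counts.
lunch [434, 555] → overlapped-by → no.
planning [656, 722] → after → no.
qa_pass [371, 656] → overlapped-by → no.
reindex [427, 555] → overlapped-by → no.
triage [543, 669] → after → no.
Total: 1.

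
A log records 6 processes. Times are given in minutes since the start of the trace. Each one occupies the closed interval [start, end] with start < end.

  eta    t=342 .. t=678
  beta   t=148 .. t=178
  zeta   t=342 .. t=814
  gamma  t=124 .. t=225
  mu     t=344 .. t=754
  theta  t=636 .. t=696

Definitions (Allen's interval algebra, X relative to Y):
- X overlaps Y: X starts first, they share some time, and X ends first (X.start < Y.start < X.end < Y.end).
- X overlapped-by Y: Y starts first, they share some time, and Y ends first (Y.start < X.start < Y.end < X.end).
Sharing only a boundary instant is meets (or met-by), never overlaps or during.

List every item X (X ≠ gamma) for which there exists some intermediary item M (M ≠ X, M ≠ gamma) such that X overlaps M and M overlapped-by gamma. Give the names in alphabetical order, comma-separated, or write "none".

none

Target gamma = [t=124, t=225].
Intermediaries M with M overlapped-by gamma: none.
Union: none.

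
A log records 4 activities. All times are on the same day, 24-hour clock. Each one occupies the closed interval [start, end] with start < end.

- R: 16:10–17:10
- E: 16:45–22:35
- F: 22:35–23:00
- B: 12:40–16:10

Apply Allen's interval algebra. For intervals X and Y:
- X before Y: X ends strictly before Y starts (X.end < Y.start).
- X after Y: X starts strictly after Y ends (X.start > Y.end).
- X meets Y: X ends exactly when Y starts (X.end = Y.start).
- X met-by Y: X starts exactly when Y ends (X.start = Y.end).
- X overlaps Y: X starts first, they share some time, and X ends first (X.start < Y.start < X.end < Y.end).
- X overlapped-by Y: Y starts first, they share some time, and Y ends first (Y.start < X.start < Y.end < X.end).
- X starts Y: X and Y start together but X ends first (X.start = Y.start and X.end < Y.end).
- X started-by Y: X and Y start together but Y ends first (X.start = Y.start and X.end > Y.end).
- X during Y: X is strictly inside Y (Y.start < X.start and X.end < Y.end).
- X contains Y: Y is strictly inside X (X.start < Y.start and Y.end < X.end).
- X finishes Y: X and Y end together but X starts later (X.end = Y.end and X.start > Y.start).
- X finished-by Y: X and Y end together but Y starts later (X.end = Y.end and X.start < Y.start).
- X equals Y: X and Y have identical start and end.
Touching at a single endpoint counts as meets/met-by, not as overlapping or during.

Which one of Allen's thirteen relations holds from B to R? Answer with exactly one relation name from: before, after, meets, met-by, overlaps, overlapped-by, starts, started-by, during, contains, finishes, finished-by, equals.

meets

B = [12:40, 16:10]; R = [16:10, 17:10].
Compare endpoints: B.start < R.start, B.start < R.end, B.end = R.start, B.end < R.end.
That pattern is 'meets'.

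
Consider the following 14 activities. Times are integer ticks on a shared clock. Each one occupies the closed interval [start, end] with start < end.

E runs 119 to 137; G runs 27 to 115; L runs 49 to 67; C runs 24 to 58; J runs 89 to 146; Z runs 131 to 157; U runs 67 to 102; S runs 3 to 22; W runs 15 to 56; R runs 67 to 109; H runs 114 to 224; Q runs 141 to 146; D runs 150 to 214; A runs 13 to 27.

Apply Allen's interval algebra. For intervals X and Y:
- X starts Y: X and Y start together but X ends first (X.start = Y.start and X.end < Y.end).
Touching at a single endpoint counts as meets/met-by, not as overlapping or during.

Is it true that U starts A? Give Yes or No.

U = [67, 102], A = [13, 27].
Actual relation of U to A: after.
Asked whether 'starts' holds → No.

No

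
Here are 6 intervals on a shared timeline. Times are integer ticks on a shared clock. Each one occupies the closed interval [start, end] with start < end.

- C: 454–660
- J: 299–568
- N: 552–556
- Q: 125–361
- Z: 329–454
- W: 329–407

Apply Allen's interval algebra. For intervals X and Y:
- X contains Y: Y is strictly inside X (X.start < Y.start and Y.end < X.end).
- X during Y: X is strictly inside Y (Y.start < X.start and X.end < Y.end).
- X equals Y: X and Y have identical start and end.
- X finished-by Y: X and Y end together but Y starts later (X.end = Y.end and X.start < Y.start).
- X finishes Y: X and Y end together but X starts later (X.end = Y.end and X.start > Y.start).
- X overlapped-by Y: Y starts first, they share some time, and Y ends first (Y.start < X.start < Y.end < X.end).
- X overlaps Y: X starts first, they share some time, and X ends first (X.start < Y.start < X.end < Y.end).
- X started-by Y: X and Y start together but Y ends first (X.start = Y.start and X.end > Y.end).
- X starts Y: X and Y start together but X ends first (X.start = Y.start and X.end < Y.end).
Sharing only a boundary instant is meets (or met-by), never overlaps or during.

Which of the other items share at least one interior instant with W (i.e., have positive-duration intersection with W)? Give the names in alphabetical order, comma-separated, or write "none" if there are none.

J, Q, Z

Target W = [329, 407].
C [454, 660] → after → no.
J [299, 568] → contains → yes.
N [552, 556] → after → no.
Q [125, 361] → overlaps → yes.
Z [329, 454] → started-by → yes.
Result: J, Q, Z.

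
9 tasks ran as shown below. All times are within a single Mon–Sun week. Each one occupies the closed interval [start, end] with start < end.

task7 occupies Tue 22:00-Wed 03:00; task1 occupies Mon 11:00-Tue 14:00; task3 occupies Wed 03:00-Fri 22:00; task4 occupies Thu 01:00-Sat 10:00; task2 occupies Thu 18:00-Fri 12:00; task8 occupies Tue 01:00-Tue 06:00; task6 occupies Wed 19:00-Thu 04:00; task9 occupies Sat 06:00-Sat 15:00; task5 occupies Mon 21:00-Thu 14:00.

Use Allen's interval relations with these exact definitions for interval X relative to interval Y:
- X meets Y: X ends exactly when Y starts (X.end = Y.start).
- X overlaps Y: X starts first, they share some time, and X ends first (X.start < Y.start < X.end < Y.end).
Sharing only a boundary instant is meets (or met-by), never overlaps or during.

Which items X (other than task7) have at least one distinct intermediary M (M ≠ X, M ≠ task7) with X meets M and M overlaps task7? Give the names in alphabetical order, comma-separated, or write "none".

Target task7 = [Tue 22:00, Wed 03:00].
Intermediaries M with M overlaps task7: none.
Union: none.

none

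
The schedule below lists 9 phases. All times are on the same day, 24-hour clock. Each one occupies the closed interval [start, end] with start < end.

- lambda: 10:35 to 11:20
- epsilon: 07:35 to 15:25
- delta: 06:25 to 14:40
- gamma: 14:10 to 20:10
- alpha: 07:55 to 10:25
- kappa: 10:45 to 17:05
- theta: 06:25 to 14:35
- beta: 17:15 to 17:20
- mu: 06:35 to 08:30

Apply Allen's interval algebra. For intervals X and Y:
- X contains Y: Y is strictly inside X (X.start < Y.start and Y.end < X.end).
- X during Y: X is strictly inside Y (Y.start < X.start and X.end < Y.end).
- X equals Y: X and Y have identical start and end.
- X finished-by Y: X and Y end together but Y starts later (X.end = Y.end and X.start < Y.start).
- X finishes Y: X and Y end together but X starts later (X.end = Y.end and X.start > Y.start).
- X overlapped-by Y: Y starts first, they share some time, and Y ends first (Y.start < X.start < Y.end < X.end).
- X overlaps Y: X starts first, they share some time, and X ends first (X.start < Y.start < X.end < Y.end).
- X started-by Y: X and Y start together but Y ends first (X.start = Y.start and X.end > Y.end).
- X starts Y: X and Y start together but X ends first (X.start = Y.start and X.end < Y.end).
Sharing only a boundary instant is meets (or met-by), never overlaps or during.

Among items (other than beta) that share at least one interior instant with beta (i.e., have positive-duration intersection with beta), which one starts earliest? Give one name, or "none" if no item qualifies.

Target beta = [17:15, 17:20].
alpha [07:55, 10:25] → before → excluded.
delta [06:25, 14:40] → before → excluded.
epsilon [07:35, 15:25] → before → excluded.
gamma [14:10, 20:10] → contains → candidate.
kappa [10:45, 17:05] → before → excluded.
lambda [10:35, 11:20] → before → excluded.
mu [06:35, 08:30] → before → excluded.
theta [06:25, 14:35] → before → excluded.
Among candidates, earliest start is 14:10 → gamma.

gamma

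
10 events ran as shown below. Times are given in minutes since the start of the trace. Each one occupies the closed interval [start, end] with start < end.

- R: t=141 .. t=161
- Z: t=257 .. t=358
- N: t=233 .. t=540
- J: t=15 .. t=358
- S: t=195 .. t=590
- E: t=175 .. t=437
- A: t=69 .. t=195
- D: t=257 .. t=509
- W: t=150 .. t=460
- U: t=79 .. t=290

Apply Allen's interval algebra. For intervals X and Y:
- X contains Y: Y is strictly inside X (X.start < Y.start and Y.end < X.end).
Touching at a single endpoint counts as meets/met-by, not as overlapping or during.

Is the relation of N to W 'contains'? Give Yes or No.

No

N = [t=233, t=540], W = [t=150, t=460].
Actual relation of N to W: overlapped-by.
Asked whether 'contains' holds → No.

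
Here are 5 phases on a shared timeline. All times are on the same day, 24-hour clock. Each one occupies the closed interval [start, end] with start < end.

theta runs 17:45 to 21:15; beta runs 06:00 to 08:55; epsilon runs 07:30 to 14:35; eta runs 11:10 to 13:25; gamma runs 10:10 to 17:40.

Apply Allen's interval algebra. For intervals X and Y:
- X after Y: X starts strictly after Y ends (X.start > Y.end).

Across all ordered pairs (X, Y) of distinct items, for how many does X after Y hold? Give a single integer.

Checking all 20 ordered pairs for relation 'after'; matching pairs in alphabetical order:
(eta, beta): eta after beta ✓
(gamma, beta): gamma after beta ✓
(theta, beta): theta after beta ✓
(theta, epsilon): theta after epsilon ✓
(theta, eta): theta after eta ✓
(theta, gamma): theta after gamma ✓
Count: 6.

6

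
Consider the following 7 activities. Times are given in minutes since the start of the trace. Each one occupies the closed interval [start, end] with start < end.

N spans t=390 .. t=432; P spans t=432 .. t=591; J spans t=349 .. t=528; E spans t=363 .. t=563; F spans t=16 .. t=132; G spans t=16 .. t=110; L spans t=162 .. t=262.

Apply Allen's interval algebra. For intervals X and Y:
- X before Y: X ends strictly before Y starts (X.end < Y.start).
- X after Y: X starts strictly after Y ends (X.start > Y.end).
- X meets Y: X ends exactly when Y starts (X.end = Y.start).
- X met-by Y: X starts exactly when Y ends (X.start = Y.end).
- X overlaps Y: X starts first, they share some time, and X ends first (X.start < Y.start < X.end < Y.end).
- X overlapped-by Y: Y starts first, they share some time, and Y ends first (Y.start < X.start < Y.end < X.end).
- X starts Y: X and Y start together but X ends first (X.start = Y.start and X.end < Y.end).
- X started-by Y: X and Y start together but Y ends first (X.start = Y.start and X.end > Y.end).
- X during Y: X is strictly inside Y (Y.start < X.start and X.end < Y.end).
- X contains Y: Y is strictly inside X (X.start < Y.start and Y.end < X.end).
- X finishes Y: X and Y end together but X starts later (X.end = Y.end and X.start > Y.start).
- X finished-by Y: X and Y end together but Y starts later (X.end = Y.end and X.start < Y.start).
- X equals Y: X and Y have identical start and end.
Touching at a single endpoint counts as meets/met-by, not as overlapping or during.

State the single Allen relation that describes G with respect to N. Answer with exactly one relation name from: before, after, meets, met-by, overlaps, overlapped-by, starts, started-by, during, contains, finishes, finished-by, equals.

G = [t=16, t=110]; N = [t=390, t=432].
Compare endpoints: G.start < N.start, G.start < N.end, G.end < N.start, G.end < N.end.
That pattern is 'before'.

before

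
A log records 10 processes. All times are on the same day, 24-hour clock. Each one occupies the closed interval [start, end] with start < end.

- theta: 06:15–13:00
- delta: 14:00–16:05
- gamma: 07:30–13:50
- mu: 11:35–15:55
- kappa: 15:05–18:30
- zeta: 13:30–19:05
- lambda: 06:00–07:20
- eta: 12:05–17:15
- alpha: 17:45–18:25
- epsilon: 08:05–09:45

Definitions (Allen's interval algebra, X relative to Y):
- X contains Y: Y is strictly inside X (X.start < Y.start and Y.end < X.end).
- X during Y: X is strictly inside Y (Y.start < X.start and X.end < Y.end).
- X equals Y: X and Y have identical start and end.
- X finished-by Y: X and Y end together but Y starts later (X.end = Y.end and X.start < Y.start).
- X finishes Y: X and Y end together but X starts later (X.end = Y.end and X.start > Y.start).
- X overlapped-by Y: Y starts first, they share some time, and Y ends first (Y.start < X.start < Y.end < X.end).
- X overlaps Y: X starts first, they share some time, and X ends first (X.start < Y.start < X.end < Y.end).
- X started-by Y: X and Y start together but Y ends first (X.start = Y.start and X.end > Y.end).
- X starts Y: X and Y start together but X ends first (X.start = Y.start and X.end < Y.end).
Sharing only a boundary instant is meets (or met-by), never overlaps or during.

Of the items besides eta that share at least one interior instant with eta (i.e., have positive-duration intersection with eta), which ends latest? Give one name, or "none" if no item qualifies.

Target eta = [12:05, 17:15].
alpha [17:45, 18:25] → after → excluded.
delta [14:00, 16:05] → during → candidate.
epsilon [08:05, 09:45] → before → excluded.
gamma [07:30, 13:50] → overlaps → candidate.
kappa [15:05, 18:30] → overlapped-by → candidate.
lambda [06:00, 07:20] → before → excluded.
mu [11:35, 15:55] → overlaps → candidate.
theta [06:15, 13:00] → overlaps → candidate.
zeta [13:30, 19:05] → overlapped-by → candidate.
Among candidates, latest end is 19:05 → zeta.

zeta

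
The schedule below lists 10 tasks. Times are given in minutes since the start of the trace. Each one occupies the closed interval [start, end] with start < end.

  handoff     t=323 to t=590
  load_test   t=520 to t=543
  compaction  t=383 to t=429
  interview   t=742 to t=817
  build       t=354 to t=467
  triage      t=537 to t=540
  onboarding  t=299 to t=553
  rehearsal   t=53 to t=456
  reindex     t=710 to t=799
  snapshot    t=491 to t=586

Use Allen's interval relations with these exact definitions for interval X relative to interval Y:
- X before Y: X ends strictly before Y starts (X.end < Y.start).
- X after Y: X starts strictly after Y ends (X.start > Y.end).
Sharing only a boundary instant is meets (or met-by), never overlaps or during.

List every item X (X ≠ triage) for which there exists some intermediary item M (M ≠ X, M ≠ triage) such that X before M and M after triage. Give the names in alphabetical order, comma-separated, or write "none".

build, compaction, handoff, load_test, onboarding, rehearsal, snapshot

Target triage = [t=537, t=540].
Intermediaries M with M after triage: interview, reindex.
Via interview — items with X before interview: build, compaction, handoff, load_test, onboarding, rehearsal, snapshot.
Via reindex — items with X before reindex: build, compaction, handoff, load_test, onboarding, rehearsal, snapshot.
Union: build, compaction, handoff, load_test, onboarding, rehearsal, snapshot.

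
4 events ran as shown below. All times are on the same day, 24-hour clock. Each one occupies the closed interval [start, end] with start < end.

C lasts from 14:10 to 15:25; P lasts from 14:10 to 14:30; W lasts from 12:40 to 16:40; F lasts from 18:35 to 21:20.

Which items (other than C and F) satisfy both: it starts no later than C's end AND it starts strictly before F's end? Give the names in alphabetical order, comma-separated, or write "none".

P, W

Conditions: its start is no later than C's end (X.start <= 15:25) AND its start is strictly before F's end (X.start < 21:20).
P: start 14:10 <= 15:25? ✓; start 14:10 < 21:20? ✓ → yes.
W: start 12:40 <= 15:25? ✓; start 12:40 < 21:20? ✓ → yes.
Result: P, W.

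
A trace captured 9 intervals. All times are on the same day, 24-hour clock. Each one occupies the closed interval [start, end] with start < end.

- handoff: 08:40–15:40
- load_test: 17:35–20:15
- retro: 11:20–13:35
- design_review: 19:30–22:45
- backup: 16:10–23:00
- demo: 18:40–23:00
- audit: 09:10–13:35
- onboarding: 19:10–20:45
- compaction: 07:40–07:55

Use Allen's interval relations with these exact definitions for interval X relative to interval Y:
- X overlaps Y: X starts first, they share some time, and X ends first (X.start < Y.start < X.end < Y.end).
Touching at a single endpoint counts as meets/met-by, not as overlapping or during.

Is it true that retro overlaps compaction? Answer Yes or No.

No

retro = [11:20, 13:35], compaction = [07:40, 07:55].
Actual relation of retro to compaction: after.
Asked whether 'overlaps' holds → No.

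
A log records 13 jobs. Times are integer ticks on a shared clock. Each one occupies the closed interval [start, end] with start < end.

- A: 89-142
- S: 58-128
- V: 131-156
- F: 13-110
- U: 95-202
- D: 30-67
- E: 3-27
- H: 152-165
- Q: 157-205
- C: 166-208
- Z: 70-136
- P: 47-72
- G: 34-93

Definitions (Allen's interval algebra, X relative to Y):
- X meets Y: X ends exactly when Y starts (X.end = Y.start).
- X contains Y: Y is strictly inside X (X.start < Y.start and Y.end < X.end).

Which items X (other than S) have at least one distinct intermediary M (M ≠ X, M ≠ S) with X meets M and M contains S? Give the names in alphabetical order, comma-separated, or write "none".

none

Target S = [58, 128].
Intermediaries M with M contains S: none.
Union: none.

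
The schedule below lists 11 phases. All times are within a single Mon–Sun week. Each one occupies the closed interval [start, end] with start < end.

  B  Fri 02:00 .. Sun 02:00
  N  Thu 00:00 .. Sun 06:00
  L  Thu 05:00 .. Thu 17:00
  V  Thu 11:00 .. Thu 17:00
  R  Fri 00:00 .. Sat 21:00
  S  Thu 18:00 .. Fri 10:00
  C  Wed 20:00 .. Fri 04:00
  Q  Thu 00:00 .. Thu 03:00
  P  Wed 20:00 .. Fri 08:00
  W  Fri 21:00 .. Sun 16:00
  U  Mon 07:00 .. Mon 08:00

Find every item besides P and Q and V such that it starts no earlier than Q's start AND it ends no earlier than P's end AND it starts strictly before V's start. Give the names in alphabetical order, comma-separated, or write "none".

Conditions: its start is no earlier than Q's start (X.start >= Thu 00:00) AND its end is no earlier than P's end (X.end >= Fri 08:00) AND its start is strictly before V's start (X.start < Thu 11:00).
B: start Fri 02:00 >= Thu 00:00? ✓; end Sun 02:00 >= Fri 08:00? ✓; start Fri 02:00 < Thu 11:00? ✗ → no.
C: start Wed 20:00 >= Thu 00:00? ✗; end Fri 04:00 >= Fri 08:00? ✗; start Wed 20:00 < Thu 11:00? ✓ → no.
L: start Thu 05:00 >= Thu 00:00? ✓; end Thu 17:00 >= Fri 08:00? ✗; start Thu 05:00 < Thu 11:00? ✓ → no.
N: start Thu 00:00 >= Thu 00:00? ✓; end Sun 06:00 >= Fri 08:00? ✓; start Thu 00:00 < Thu 11:00? ✓ → yes.
R: start Fri 00:00 >= Thu 00:00? ✓; end Sat 21:00 >= Fri 08:00? ✓; start Fri 00:00 < Thu 11:00? ✗ → no.
S: start Thu 18:00 >= Thu 00:00? ✓; end Fri 10:00 >= Fri 08:00? ✓; start Thu 18:00 < Thu 11:00? ✗ → no.
U: start Mon 07:00 >= Thu 00:00? ✗; end Mon 08:00 >= Fri 08:00? ✗; start Mon 07:00 < Thu 11:00? ✓ → no.
W: start Fri 21:00 >= Thu 00:00? ✓; end Sun 16:00 >= Fri 08:00? ✓; start Fri 21:00 < Thu 11:00? ✗ → no.
Result: N.

N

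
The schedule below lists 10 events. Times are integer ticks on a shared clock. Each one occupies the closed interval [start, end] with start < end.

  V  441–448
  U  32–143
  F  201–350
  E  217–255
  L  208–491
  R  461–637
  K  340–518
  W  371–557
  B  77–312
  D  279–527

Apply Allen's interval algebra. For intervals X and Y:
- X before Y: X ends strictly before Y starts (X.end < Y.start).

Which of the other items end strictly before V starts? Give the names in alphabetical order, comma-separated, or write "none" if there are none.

B, E, F, U

Target V = [441, 448].
B [77, 312] → before → yes.
D [279, 527] → contains → no.
E [217, 255] → before → yes.
F [201, 350] → before → yes.
K [340, 518] → contains → no.
L [208, 491] → contains → no.
R [461, 637] → after → no.
U [32, 143] → before → yes.
W [371, 557] → contains → no.
Result: B, E, F, U.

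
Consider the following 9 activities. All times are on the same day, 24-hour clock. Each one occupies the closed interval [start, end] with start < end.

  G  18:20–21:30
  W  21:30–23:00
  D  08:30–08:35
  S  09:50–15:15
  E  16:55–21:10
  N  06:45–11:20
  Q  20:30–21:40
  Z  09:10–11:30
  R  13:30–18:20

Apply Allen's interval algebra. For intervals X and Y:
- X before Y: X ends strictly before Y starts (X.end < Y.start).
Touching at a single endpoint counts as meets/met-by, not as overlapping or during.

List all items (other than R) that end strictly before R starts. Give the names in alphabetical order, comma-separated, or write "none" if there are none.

Target R = [13:30, 18:20].
D [08:30, 08:35] → before → yes.
E [16:55, 21:10] → overlapped-by → no.
G [18:20, 21:30] → met-by → no.
N [06:45, 11:20] → before → yes.
Q [20:30, 21:40] → after → no.
S [09:50, 15:15] → overlaps → no.
W [21:30, 23:00] → after → no.
Z [09:10, 11:30] → before → yes.
Result: D, N, Z.

D, N, Z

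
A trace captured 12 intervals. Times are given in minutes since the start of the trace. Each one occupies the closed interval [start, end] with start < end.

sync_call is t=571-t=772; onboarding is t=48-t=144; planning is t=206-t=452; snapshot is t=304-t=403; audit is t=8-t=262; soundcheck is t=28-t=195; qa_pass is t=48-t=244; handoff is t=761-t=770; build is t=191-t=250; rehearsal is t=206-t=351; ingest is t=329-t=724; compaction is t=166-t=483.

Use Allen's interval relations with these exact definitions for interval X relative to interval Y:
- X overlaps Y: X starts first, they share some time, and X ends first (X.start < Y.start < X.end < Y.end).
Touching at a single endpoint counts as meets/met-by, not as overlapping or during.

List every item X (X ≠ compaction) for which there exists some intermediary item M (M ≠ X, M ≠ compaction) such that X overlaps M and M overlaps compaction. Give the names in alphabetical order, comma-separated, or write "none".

Target compaction = [t=166, t=483].
Intermediaries M with M overlaps compaction: audit, qa_pass, soundcheck.
Via audit — items with X overlaps audit: none.
Via qa_pass — items with X overlaps qa_pass: soundcheck.
Via soundcheck — items with X overlaps soundcheck: none.
Union: soundcheck.

soundcheck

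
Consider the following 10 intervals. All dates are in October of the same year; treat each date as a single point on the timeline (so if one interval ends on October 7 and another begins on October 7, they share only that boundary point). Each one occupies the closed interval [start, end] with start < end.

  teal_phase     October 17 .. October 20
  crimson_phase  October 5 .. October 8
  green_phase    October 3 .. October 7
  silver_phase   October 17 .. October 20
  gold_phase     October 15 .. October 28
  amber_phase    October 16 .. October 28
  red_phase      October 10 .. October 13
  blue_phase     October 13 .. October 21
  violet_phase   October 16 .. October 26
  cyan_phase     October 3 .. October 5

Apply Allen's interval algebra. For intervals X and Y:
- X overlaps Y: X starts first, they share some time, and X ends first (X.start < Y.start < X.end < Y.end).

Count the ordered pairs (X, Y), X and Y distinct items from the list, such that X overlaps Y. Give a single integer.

Checking all 90 ordered pairs for relation 'overlaps'; matching pairs in alphabetical order:
(blue_phase, amber_phase): blue_phase overlaps amber_phase ✓
(blue_phase, gold_phase): blue_phase overlaps gold_phase ✓
(blue_phase, violet_phase): blue_phase overlaps violet_phase ✓
(green_phase, crimson_phase): green_phase overlaps crimson_phase ✓
Count: 4.

4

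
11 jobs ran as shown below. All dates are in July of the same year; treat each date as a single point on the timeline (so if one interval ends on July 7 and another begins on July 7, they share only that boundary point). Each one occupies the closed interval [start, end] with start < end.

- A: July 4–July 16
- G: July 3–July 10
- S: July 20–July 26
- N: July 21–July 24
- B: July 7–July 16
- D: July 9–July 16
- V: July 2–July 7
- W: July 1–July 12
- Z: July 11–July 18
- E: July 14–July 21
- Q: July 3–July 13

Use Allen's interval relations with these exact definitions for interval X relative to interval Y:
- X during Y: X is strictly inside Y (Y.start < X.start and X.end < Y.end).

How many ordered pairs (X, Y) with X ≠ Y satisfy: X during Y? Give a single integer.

3

Checking all 110 ordered pairs for relation 'during'; matching pairs in alphabetical order:
(G, W): G during W ✓
(N, S): N during S ✓
(V, W): V during W ✓
Count: 3.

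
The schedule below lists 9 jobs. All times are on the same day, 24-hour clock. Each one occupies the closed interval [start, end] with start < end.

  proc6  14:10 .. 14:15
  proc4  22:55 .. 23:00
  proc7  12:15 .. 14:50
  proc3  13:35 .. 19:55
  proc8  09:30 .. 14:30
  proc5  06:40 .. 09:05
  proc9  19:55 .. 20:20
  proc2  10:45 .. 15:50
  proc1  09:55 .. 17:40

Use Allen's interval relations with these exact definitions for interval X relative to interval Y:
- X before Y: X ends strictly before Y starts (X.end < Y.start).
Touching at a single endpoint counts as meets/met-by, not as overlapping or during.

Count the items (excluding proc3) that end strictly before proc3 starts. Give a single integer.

Target proc3 = [13:35, 19:55].
proc1 [09:55, 17:40] → overlaps → no.
proc2 [10:45, 15:50] → overlaps → no.
proc4 [22:55, 23:00] → after → no.
proc5 [06:40, 09:05] → before → counts.
proc6 [14:10, 14:15] → during → no.
proc7 [12:15, 14:50] → overlaps → no.
proc8 [09:30, 14:30] → overlaps → no.
proc9 [19:55, 20:20] → met-by → no.
Total: 1.

1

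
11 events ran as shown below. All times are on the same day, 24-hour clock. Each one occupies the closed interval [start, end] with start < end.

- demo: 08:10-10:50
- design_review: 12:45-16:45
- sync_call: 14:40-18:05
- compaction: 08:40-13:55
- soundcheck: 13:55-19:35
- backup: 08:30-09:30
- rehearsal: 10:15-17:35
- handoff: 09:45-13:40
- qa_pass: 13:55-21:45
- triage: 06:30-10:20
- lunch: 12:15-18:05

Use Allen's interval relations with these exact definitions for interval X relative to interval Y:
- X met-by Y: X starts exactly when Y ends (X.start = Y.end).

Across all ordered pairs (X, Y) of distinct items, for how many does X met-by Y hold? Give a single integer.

2

Checking all 110 ordered pairs for relation 'met-by'; matching pairs in alphabetical order:
(qa_pass, compaction): qa_pass met-by compaction ✓
(soundcheck, compaction): soundcheck met-by compaction ✓
Count: 2.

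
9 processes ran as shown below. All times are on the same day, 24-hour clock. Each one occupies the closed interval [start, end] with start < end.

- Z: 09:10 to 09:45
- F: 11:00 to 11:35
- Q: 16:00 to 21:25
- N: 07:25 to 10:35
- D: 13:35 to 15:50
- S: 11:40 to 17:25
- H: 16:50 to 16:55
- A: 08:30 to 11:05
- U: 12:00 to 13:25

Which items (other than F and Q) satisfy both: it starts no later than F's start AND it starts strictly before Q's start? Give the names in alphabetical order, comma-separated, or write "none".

Conditions: its start is no later than F's start (X.start <= 11:00) AND its start is strictly before Q's start (X.start < 16:00).
A: start 08:30 <= 11:00? ✓; start 08:30 < 16:00? ✓ → yes.
D: start 13:35 <= 11:00? ✗; start 13:35 < 16:00? ✓ → no.
H: start 16:50 <= 11:00? ✗; start 16:50 < 16:00? ✗ → no.
N: start 07:25 <= 11:00? ✓; start 07:25 < 16:00? ✓ → yes.
S: start 11:40 <= 11:00? ✗; start 11:40 < 16:00? ✓ → no.
U: start 12:00 <= 11:00? ✗; start 12:00 < 16:00? ✓ → no.
Z: start 09:10 <= 11:00? ✓; start 09:10 < 16:00? ✓ → yes.
Result: A, N, Z.

A, N, Z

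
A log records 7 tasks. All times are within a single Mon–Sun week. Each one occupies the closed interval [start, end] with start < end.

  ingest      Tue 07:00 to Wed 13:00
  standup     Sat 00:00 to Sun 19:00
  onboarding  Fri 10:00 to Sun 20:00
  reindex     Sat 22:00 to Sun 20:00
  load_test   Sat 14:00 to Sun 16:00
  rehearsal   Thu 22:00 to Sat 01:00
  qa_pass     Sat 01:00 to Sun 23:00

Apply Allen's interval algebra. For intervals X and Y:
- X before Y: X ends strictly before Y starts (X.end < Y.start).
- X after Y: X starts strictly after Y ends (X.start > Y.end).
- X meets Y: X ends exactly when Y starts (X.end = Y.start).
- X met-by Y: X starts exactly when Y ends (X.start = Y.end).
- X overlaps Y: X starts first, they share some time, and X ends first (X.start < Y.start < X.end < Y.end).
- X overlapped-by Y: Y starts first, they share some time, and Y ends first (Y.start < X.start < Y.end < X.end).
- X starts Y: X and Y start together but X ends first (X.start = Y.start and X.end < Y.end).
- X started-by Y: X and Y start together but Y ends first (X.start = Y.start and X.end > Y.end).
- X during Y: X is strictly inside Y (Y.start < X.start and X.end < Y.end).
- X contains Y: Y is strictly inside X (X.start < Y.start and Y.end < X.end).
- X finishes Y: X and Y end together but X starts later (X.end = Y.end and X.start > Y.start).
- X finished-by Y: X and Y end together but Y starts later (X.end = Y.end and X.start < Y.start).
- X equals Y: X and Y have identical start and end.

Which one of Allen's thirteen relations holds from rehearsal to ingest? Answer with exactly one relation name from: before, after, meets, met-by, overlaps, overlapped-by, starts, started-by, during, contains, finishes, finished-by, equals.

rehearsal = [Thu 22:00, Sat 01:00]; ingest = [Tue 07:00, Wed 13:00].
Compare endpoints: rehearsal.start > ingest.start, rehearsal.start > ingest.end, rehearsal.end > ingest.start, rehearsal.end > ingest.end.
That pattern is 'after'.

after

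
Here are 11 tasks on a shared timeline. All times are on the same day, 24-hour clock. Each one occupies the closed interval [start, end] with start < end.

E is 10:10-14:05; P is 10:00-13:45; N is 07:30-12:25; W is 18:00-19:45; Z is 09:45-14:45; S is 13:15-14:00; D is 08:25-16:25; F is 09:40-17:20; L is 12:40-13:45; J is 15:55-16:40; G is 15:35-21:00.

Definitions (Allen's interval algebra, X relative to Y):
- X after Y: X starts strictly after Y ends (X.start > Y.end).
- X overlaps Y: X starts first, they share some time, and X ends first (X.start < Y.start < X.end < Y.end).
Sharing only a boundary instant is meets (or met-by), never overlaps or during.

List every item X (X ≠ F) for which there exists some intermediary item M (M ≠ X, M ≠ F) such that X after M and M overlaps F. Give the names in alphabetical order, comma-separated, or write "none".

G, J, L, S, W

Target F = [09:40, 17:20].
Intermediaries M with M overlaps F: D, N.
Via D — items with X after D: W.
Via N — items with X after N: G, J, L, S, W.
Union: G, J, L, S, W.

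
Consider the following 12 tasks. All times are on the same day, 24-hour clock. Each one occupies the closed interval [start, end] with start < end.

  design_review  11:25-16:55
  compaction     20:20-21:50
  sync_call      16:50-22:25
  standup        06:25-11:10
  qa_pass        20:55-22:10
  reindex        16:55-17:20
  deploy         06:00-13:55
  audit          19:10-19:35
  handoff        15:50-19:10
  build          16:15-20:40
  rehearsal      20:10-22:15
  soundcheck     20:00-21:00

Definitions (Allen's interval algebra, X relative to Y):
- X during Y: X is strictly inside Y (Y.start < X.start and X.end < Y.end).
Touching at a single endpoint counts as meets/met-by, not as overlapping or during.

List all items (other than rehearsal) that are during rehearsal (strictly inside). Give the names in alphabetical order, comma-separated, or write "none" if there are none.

Target rehearsal = [20:10, 22:15].
audit [19:10, 19:35] → before → no.
build [16:15, 20:40] → overlaps → no.
compaction [20:20, 21:50] → during → yes.
deploy [06:00, 13:55] → before → no.
design_review [11:25, 16:55] → before → no.
handoff [15:50, 19:10] → before → no.
qa_pass [20:55, 22:10] → during → yes.
reindex [16:55, 17:20] → before → no.
soundcheck [20:00, 21:00] → overlaps → no.
standup [06:25, 11:10] → before → no.
sync_call [16:50, 22:25] → contains → no.
Result: compaction, qa_pass.

compaction, qa_pass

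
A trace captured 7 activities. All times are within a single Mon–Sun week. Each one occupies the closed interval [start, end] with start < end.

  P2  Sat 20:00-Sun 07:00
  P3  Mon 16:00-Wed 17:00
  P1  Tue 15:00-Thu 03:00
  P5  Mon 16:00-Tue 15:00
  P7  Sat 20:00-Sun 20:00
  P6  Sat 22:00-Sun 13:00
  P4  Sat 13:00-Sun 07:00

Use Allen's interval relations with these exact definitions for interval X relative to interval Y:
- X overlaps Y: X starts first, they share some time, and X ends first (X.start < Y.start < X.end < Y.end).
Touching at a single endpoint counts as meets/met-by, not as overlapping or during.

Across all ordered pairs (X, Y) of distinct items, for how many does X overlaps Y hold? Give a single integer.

4

Checking all 42 ordered pairs for relation 'overlaps'; matching pairs in alphabetical order:
(P2, P6): P2 overlaps P6 ✓
(P3, P1): P3 overlaps P1 ✓
(P4, P6): P4 overlaps P6 ✓
(P4, P7): P4 overlaps P7 ✓
Count: 4.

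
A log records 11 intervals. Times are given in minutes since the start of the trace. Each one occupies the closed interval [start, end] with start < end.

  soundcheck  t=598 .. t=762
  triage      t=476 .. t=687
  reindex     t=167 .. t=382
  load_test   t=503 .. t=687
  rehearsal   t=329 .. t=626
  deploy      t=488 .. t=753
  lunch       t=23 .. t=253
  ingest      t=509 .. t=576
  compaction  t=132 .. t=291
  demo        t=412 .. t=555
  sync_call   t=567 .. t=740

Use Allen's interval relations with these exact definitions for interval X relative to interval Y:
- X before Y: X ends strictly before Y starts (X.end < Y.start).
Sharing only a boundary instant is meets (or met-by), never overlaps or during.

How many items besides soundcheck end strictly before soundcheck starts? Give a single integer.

Target soundcheck = [t=598, t=762].
compaction [t=132, t=291] → before → counts.
demo [t=412, t=555] → before → counts.
deploy [t=488, t=753] → overlaps → no.
ingest [t=509, t=576] → before → counts.
load_test [t=503, t=687] → overlaps → no.
lunch [t=23, t=253] → before → counts.
rehearsal [t=329, t=626] → overlaps → no.
reindex [t=167, t=382] → before → counts.
sync_call [t=567, t=740] → overlaps → no.
triage [t=476, t=687] → overlaps → no.
Total: 5.

5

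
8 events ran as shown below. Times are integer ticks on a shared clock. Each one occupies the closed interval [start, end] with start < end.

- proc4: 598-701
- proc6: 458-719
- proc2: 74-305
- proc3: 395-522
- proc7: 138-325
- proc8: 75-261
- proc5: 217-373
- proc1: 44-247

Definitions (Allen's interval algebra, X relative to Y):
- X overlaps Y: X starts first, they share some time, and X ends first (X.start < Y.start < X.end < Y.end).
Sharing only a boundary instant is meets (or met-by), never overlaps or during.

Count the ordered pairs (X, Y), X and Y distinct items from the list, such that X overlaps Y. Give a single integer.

Checking all 56 ordered pairs for relation 'overlaps'; matching pairs in alphabetical order:
(proc1, proc2): proc1 overlaps proc2 ✓
(proc1, proc5): proc1 overlaps proc5 ✓
(proc1, proc7): proc1 overlaps proc7 ✓
(proc1, proc8): proc1 overlaps proc8 ✓
(proc2, proc5): proc2 overlaps proc5 ✓
(proc2, proc7): proc2 overlaps proc7 ✓
(proc3, proc6): proc3 overlaps proc6 ✓
(proc7, proc5): proc7 overlaps proc5 ✓
(proc8, proc5): proc8 overlaps proc5 ✓
(proc8, proc7): proc8 overlaps proc7 ✓
Count: 10.

10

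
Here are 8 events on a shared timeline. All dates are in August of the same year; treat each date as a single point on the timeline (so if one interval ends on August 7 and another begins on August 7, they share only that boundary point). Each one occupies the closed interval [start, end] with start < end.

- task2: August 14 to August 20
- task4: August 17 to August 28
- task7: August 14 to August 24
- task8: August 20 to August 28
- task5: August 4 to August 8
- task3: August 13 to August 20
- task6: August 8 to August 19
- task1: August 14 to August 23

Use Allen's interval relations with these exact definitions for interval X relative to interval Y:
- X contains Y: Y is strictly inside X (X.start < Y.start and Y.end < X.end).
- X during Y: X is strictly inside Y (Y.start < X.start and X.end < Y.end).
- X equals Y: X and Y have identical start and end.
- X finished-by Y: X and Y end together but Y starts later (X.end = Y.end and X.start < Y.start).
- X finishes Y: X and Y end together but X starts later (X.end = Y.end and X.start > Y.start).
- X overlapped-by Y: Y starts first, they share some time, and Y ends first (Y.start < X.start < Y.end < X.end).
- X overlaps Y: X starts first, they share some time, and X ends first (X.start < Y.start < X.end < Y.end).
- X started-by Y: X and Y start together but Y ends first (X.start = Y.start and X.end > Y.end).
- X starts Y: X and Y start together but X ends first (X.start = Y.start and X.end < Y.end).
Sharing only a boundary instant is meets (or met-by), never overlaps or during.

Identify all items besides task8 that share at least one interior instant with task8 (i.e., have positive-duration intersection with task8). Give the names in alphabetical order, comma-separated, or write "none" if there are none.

task1, task4, task7

Target task8 = [August 20, August 28].
task1 [August 14, August 23] → overlaps → yes.
task2 [August 14, August 20] → meets → no.
task3 [August 13, August 20] → meets → no.
task4 [August 17, August 28] → finished-by → yes.
task5 [August 4, August 8] → before → no.
task6 [August 8, August 19] → before → no.
task7 [August 14, August 24] → overlaps → yes.
Result: task1, task4, task7.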